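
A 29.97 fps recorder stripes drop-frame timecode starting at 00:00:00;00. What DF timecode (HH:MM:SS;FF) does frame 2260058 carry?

20:56:50;20

Each 10-minute DF block holds 10 × 60 × 30 − 9 × 2 = 17982 frames. 2260058 ÷ 17982 → 125 full blocks, remainder 12308.
Within the partial block the first minute is 1800 frames and each further minute 1798, so 6 further minute boundaries passed. Total skipped labels = 18 × 125 + 2 × 6 = 2262.
Non-drop label index = 2260058 + 2262 = 2262320; at 30 labels/s that is 20:56:50:20, i.e. DF 20:56:50;20.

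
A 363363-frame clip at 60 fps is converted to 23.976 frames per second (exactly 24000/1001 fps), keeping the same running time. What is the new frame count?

Target frames = source frames × (target rate / source rate) = 363363 × (24000/1001)/(60) = 363363 × 400/1001 = 145200.

145200 frames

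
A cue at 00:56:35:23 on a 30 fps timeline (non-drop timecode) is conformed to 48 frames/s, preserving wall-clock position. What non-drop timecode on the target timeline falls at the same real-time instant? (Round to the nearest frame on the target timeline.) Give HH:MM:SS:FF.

00:56:35:37

Source frame index: (0×3600 + 56×60 + 35) × 30 + 23 = 101873.
Real time: 101873 / (30) = 101873/30 s.
Target frame: (101873/30) × (48) = 814984/5 ≈ 162996.800 → 162997.
At 48 labels/s: frame 162997 → 00:56:35:37.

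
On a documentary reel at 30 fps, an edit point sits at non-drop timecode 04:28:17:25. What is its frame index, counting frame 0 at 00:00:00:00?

Total seconds to the label: (4 × 3600 + 28 × 60 + 17) = 16097.
Frame index = 16097 × 30 + 25 = 482935.

482935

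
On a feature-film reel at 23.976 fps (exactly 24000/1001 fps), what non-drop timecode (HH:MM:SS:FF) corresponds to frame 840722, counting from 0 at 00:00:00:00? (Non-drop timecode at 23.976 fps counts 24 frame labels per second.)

09:43:50:02

840722 ÷ 24 = 35030 full seconds, remainder 2 frames.
35030 s = 9 h 43 min 50 s.
Timecode: 09:43:50:02.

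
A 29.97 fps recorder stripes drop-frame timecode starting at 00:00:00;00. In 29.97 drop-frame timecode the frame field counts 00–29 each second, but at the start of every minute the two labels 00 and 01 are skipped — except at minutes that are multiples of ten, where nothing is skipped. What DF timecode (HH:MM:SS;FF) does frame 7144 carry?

00:03:58;10

Each 10-minute DF block holds 10 × 60 × 30 − 9 × 2 = 17982 frames. 7144 ÷ 17982 → 0 full blocks, remainder 7144.
Within the partial block the first minute is 1800 frames and each further minute 1798, so 3 further minute boundaries passed. Total skipped labels = 18 × 0 + 2 × 3 = 6.
Non-drop label index = 7144 + 6 = 7150; at 30 labels/s that is 00:03:58:10, i.e. DF 00:03:58;10.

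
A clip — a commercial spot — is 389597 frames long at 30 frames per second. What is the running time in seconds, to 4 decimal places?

12986.5667 seconds

Running time = 389597 × 1/30 = 389597/30 s ≈ 12986.5667 s.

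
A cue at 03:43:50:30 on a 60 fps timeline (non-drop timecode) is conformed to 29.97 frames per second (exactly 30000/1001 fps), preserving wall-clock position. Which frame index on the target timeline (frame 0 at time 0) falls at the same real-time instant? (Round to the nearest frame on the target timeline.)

Source frame index: (3×3600 + 43×60 + 50) × 60 + 30 = 805830.
Real time: 805830 / (60) = 26861/2 s.
Target frame: (26861/2) × (30000/1001) = 402915000/1001 ≈ 402512.488 → 402512.

frame 402512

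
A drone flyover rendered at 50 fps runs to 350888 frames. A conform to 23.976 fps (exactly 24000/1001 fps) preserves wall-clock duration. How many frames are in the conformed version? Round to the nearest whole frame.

168258 frames

Frames at target rate = 350888 × (24000/1001) / (50) = 168426240/1001 ≈ 168257.982.
Nearest whole frame: 168258.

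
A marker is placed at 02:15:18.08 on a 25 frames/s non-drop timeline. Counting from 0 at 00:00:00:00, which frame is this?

frame 202958

Total seconds to the label: (2 × 3600 + 15 × 60 + 18) = 8118.
Frame index = 8118 × 25 + 8 = 202958.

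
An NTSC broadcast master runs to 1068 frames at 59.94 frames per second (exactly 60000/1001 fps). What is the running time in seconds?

Running time = 1068 / (60000/1001) = 17.8178 s.

17.8178 seconds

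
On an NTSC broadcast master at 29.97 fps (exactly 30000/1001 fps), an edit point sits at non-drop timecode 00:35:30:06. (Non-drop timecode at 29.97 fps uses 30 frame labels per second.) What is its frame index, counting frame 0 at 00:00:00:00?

frame 63906

Total seconds to the label: (0 × 3600 + 35 × 60 + 30) = 2130.
Frame index = 2130 × 30 + 6 = 63906.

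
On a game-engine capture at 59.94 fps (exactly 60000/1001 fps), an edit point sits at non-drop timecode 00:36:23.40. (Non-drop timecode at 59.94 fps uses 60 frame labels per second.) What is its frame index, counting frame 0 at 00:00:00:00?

frame 131020

Total seconds to the label: (0 × 3600 + 36 × 60 + 23) = 2183.
Frame index = 2183 × 60 + 40 = 131020.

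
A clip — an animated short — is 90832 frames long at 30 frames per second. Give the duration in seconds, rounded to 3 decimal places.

3027.733 seconds

Running time = 90832 × 1/30 = 45416/15 s ≈ 3027.733 s.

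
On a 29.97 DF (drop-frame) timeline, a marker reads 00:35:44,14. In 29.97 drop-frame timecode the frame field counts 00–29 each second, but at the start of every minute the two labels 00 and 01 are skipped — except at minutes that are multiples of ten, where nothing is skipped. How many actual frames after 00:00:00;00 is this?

64270

As if non-drop at 30 labels/s: (0 × 3600 + 35 × 60 + 44) × 30 + 14 = 64334.
Minute boundaries passed: 35; those not divisible by 10: 35 − 3 = 32; dropped labels = 2 × 32 = 64.
Actual frame index = 64334 − 64 = 64270.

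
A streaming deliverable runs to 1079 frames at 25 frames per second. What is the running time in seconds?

43.16 seconds

Running time = 1079 / (25) = 43.16 s.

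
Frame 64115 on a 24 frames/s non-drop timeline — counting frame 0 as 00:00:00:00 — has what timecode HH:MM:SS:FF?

64115 ÷ 24 = 2671 full seconds, remainder 11 frames.
2671 s = 0 h 44 min 31 s.
Timecode: 00:44:31:11.

00:44:31:11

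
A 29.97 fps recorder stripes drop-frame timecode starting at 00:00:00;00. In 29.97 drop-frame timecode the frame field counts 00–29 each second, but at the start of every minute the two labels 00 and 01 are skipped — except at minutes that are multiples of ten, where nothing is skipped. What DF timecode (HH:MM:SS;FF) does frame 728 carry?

Ten DF minutes hold 17982 frames, so frame 728 lies in block 0 (frames 0–17981) with 728 frames into that block.
The block's first minute is 1800 frames and the rest 1798 each; 728 frames reaches minute 0, so 0 × 18 + 0 × 2 = 0 labels have been skipped so far.
Adding those back, label number 728 + 0 = 728 at 30 labels/s is 24 s + 8 f = 0 h 0 min 24 s frame 8, i.e. 00:00:24;08.

00:00:24;08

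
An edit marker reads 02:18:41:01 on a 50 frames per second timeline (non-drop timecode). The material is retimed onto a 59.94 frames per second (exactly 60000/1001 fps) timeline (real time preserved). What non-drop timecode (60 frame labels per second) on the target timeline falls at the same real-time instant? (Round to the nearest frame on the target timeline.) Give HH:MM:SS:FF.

02:18:32:42

Source frame index: (2×3600 + 18×60 + 41) × 50 + 1 = 416051.
Real time: 416051 / (50) = 416051/50 s.
Target frame: (416051/50) × (60000/1001) = 499261200/1001 ≈ 498762.438 → 498762.
At 60 labels/s: frame 498762 → 02:18:32:42.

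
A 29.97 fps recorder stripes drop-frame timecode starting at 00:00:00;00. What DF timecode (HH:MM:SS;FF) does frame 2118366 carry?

19:38:02;28

Ten DF minutes hold 17982 frames, so frame 2118366 lies in block 117 (frames 2103894–2121875) with 14472 frames into that block.
The block's first minute is 1800 frames and the rest 1798 each; 14472 frames reaches minute 8, so 117 × 18 + 8 × 2 = 2122 labels have been skipped so far.
Adding those back, label number 2118366 + 2122 = 2120488 at 30 labels/s is 70682 s + 28 f = 19 h 38 min 2 s frame 28, i.e. 19:38:02;28.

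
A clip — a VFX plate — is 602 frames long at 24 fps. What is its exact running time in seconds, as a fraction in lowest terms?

Running time = 602 ÷ (24) = 602 × 1/24 = 301/12 s.

301/12 seconds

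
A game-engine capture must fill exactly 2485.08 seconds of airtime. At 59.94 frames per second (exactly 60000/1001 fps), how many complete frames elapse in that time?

Frames = 2485.08 × 60000/1001 = 11469600/77 ≈ 148955.8442.
Complete frames: 148955.

148955 frames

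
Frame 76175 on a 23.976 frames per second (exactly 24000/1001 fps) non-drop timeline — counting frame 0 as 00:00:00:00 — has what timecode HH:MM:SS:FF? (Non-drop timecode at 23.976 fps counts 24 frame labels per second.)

00:52:53:23

76175 ÷ 24 = 3173 full seconds, remainder 23 frames.
3173 s = 0 h 52 min 53 s.
Timecode: 00:52:53:23.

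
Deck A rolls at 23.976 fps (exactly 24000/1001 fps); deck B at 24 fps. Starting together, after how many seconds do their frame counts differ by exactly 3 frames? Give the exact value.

125.125 seconds

The gap grows by |24 − 24000/1001| = 24/1001 frames per second.
Time for a 3-frame gap: 3 ÷ (24/1001) = 125.125 s.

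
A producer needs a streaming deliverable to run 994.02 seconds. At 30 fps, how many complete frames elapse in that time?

29820 frames

Frames = 994.02 × 30 = 149103/5 ≈ 29820.6000.
Complete frames: 29820.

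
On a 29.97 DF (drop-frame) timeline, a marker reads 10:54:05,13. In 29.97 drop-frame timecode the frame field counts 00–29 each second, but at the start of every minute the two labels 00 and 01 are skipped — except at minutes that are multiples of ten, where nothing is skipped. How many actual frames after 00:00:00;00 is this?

1176185

As if non-drop at 30 labels/s: (10 × 3600 + 54 × 60 + 5) × 30 + 13 = 1177363.
Minute boundaries passed: 654; those not divisible by 10: 654 − 65 = 589; dropped labels = 2 × 589 = 1178.
Actual frame index = 1177363 − 1178 = 1176185.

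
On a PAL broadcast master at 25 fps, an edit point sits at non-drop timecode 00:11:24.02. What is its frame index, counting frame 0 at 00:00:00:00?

Total seconds to the label: (0 × 3600 + 11 × 60 + 24) = 684.
Frame index = 684 × 25 + 2 = 17102.

frame 17102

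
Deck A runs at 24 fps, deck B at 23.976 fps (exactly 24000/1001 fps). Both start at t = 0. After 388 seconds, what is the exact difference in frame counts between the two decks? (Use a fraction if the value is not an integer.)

9312/1001 frames

A emits 24 × 388 = 9312 frames; B emits 24000/1001 × 388 = 9312000/1001.
Difference = 9312/1001 frames (≈ 9.3027); B is behind A.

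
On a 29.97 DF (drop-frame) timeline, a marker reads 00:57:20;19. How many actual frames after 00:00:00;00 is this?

103115

Complete 10-minute blocks: 5, each 17982 frames → 89910.
Remaining 7 whole minutes in the current block: 1800 + 6 × 1798 = 12588 frames.
Within the current minute: 20 × 30 + 19 − 2 = 617 (labels ;00/;01 skipped at this minute). Total = 89910 + 12588 + 617 = 103115.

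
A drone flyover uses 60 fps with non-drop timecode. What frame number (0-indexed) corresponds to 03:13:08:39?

Total seconds to the label: (3 × 3600 + 13 × 60 + 8) = 11588.
Frame index = 11588 × 60 + 39 = 695319.

695319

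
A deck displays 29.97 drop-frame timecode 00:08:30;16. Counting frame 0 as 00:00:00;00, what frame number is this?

Complete 10-minute blocks: 0, each 17982 frames → 0.
Remaining 8 whole minutes in the current block: 1800 + 7 × 1798 = 14386 frames.
Within the current minute: 30 × 30 + 16 − 2 = 914 (labels ;00/;01 skipped at this minute). Total = 0 + 14386 + 914 = 15300.

15300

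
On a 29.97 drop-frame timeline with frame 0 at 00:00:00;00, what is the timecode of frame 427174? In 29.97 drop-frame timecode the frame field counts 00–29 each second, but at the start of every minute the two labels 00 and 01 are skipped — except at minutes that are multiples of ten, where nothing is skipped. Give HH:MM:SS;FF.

03:57:33;12

Each 10-minute DF block holds 10 × 60 × 30 − 9 × 2 = 17982 frames. 427174 ÷ 17982 → 23 full blocks, remainder 13588.
Within the partial block the first minute is 1800 frames and each further minute 1798, so 7 further minute boundaries passed. Total skipped labels = 18 × 23 + 2 × 7 = 428.
Non-drop label index = 427174 + 428 = 427602; at 30 labels/s that is 03:57:33:12, i.e. DF 03:57:33;12.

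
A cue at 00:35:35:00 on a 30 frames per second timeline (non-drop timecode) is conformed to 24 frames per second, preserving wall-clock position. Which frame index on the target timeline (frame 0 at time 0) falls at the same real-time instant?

Source frame index: (0×3600 + 35×60 + 35) × 30 + 0 = 64050.
Real time: 64050 / (30) = 2135 s.
Target frame: (2135) × (24) = 51240.

frame 51240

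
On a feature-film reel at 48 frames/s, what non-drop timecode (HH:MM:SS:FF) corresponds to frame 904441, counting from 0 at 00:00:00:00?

05:14:02:25

904441 ÷ 48 = 18842 full seconds, remainder 25 frames.
18842 s = 5 h 14 min 2 s.
Timecode: 05:14:02:25.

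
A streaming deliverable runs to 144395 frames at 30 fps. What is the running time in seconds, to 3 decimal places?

4813.167 seconds

Running time = 144395 × 1/30 = 28879/6 s ≈ 4813.167 s.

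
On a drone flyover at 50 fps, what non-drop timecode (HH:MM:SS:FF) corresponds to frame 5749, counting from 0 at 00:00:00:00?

00:01:54:49

5749 ÷ 50 = 114 full seconds, remainder 49 frames.
114 s = 0 h 1 min 54 s.
Timecode: 00:01:54:49.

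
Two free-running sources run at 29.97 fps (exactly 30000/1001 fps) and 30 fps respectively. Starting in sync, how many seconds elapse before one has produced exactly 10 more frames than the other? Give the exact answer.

The gap grows by |30 − 30000/1001| = 30/1001 frames per second.
Time for a 10-frame gap: 10 ÷ (30/1001) = 1001/3 s.

1001/3 seconds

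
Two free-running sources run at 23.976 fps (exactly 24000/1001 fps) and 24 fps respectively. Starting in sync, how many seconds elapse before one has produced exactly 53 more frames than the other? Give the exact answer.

The gap grows by |24 − 24000/1001| = 24/1001 frames per second.
Time for a 53-frame gap: 53 ÷ (24/1001) = 53053/24 s.

53053/24 seconds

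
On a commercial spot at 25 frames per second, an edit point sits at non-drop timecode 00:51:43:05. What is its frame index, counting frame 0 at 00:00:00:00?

frame 77580

Total seconds to the label: (0 × 3600 + 51 × 60 + 43) = 3103.
Frame index = 3103 × 25 + 5 = 77580.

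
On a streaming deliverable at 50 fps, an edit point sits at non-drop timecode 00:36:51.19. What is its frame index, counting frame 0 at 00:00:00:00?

110569

Total seconds to the label: (0 × 3600 + 36 × 60 + 51) = 2211.
Frame index = 2211 × 50 + 19 = 110569.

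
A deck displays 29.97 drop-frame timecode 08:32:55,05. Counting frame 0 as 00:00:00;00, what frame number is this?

Complete 10-minute blocks: 51, each 17982 frames → 917082.
Remaining 2 whole minutes in the current block: 1800 + 1 × 1798 = 3598 frames.
Within the current minute: 55 × 30 + 5 − 2 = 1653 (labels ;00/;01 skipped at this minute). Total = 917082 + 3598 + 1653 = 922333.

922333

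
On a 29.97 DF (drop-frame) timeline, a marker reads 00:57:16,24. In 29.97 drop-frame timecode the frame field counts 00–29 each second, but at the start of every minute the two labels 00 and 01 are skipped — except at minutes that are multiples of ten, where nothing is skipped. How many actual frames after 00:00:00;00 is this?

Complete 10-minute blocks: 5, each 17982 frames → 89910.
Remaining 7 whole minutes in the current block: 1800 + 6 × 1798 = 12588 frames.
Within the current minute: 16 × 30 + 24 − 2 = 502 (labels ;00/;01 skipped at this minute). Total = 89910 + 12588 + 502 = 103000.

103000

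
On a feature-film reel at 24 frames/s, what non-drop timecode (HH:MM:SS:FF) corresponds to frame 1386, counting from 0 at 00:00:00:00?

1386 ÷ 24 = 57 full seconds, remainder 18 frames.
57 s = 0 h 0 min 57 s.
Timecode: 00:00:57:18.

00:00:57:18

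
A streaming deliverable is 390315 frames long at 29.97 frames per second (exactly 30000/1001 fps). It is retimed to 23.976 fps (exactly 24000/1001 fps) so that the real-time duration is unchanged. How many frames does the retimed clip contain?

312252 frames

Frames at target rate = 390315 × (24000/1001) / (30000/1001) = 312252.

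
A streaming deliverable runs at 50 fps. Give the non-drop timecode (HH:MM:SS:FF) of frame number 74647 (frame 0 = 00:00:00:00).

00:24:52:47

74647 ÷ 50 = 1492 full seconds, remainder 47 frames.
1492 s = 0 h 24 min 52 s.
Timecode: 00:24:52:47.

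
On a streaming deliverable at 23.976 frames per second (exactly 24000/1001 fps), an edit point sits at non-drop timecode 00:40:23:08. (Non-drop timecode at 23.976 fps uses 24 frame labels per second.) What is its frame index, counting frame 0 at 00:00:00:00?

frame 58160

Total seconds to the label: (0 × 3600 + 40 × 60 + 23) = 2423.
Frame index = 2423 × 24 + 8 = 58160.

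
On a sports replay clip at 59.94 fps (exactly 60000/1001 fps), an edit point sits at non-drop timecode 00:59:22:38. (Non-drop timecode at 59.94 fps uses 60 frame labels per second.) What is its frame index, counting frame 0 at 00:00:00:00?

213758

Total seconds to the label: (0 × 3600 + 59 × 60 + 22) = 3562.
Frame index = 3562 × 60 + 38 = 213758.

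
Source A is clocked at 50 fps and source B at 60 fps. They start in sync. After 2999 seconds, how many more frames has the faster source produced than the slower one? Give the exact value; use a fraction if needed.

A emits 50 × 2999 = 149950 frames; B emits 60 × 2999 = 179940.
Difference = 29990 frames; B is ahead of A.

29990 frames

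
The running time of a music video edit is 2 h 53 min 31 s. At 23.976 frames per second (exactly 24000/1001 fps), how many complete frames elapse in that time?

249614 frames

2 h 53 min 31 s = 10411 s.
Frames = 10411 × 24000/1001 = 249864000/1001 ≈ 249614.3856.
Complete frames: 249614.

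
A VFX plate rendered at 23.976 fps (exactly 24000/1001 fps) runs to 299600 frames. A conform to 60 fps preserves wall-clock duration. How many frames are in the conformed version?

749749 frames

Target frames = source frames × (target rate / source rate) = 299600 × (60)/(24000/1001) = 299600 × 1001/400 = 749749.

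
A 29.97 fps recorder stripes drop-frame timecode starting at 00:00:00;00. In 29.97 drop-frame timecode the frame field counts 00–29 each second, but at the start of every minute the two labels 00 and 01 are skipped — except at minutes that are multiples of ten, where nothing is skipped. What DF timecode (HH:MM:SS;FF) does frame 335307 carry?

03:06:28;03

Ten DF minutes hold 17982 frames, so frame 335307 lies in block 18 (frames 323676–341657) with 11631 frames into that block.
The block's first minute is 1800 frames and the rest 1798 each; 11631 frames reaches minute 6, so 18 × 18 + 6 × 2 = 336 labels have been skipped so far.
Adding those back, label number 335307 + 336 = 335643 at 30 labels/s is 11188 s + 3 f = 3 h 6 min 28 s frame 3, i.e. 03:06:28;03.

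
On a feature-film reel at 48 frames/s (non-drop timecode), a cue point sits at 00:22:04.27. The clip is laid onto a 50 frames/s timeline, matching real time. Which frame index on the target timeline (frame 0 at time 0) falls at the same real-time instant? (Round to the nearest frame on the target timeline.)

Source frame index: (0×3600 + 22×60 + 4) × 48 + 27 = 63579.
Real time: 63579 / (48) = 21193/16 s.
Target frame: (21193/16) × (50) = 529825/8 ≈ 66228.125 → 66228.

frame 66228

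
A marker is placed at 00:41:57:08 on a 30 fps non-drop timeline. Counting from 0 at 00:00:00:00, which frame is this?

Total seconds to the label: (0 × 3600 + 41 × 60 + 57) = 2517.
Frame index = 2517 × 30 + 8 = 75518.

75518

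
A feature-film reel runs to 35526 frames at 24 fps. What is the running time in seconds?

1480.25 seconds

Running time = 35526 / (24) = 1480.25 s.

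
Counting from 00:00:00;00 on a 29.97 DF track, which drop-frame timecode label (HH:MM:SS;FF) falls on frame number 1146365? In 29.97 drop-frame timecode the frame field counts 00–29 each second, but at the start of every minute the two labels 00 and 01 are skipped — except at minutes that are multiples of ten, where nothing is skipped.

Each 10-minute DF block holds 10 × 60 × 30 − 9 × 2 = 17982 frames. 1146365 ÷ 17982 → 63 full blocks, remainder 13499.
Within the partial block the first minute is 1800 frames and each further minute 1798, so 7 further minute boundaries passed. Total skipped labels = 18 × 63 + 2 × 7 = 1148.
Non-drop label index = 1146365 + 1148 = 1147513; at 30 labels/s that is 10:37:30:13, i.e. DF 10:37:30;13.

10:37:30;13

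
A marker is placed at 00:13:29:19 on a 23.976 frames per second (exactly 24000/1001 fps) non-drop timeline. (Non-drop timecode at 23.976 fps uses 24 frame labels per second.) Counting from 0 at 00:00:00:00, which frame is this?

19435

Total seconds to the label: (0 × 3600 + 13 × 60 + 29) = 809.
Frame index = 809 × 24 + 19 = 19435.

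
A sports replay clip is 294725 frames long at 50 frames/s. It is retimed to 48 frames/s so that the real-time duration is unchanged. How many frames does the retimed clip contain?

Target frames = source frames × (target rate / source rate) = 294725 × (48)/(50) = 294725 × 24/25 = 282936.

282936 frames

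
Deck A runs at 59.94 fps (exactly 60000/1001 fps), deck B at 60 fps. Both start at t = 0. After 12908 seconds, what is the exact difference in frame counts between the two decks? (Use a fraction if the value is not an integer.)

A emits 60000/1001 × 12908 = 110640000/143 frames; B emits 60 × 12908 = 774480.
Difference = 110640/143 frames (≈ 773.7063); B is ahead of A.

110640/143 frames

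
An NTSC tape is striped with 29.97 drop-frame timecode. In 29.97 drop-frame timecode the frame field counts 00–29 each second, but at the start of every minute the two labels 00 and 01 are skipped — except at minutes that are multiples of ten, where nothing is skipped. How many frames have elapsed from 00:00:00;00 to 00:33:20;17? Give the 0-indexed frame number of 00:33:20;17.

Complete 10-minute blocks: 3, each 17982 frames → 53946.
Remaining 3 whole minutes in the current block: 1800 + 2 × 1798 = 5396 frames.
Within the current minute: 20 × 30 + 17 − 2 = 615 (labels ;00/;01 skipped at this minute). Total = 53946 + 5396 + 615 = 59957.

59957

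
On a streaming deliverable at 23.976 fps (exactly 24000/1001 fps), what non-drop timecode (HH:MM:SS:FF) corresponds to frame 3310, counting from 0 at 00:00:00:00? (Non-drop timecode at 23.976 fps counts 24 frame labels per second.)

00:02:17:22

3310 ÷ 24 = 137 full seconds, remainder 22 frames.
137 s = 0 h 2 min 17 s.
Timecode: 00:02:17:22.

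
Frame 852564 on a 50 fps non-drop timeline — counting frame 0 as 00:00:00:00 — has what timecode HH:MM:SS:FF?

04:44:11:14

852564 ÷ 50 = 17051 full seconds, remainder 14 frames.
17051 s = 4 h 44 min 11 s.
Timecode: 04:44:11:14.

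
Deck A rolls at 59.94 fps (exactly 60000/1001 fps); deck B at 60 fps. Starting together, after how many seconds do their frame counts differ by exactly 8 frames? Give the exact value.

The gap grows by |60 − 60000/1001| = 60/1001 frames per second.
Time for a 8-frame gap: 8 ÷ (60/1001) = 2002/15 s.

2002/15 seconds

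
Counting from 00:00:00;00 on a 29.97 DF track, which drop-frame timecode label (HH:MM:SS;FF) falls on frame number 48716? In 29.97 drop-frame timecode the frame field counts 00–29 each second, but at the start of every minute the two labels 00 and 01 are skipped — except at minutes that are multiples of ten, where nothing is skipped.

00:27:05;16

Ten DF minutes hold 17982 frames, so frame 48716 lies in block 2 (frames 35964–53945) with 12752 frames into that block.
The block's first minute is 1800 frames and the rest 1798 each; 12752 frames reaches minute 7, so 2 × 18 + 7 × 2 = 50 labels have been skipped so far.
Adding those back, label number 48716 + 50 = 48766 at 30 labels/s is 1625 s + 16 f = 0 h 27 min 5 s frame 16, i.e. 00:27:05;16.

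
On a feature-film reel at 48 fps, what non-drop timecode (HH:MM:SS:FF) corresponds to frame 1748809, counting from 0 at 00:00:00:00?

1748809 ÷ 48 = 36433 full seconds, remainder 25 frames.
36433 s = 10 h 7 min 13 s.
Timecode: 10:07:13:25.

10:07:13:25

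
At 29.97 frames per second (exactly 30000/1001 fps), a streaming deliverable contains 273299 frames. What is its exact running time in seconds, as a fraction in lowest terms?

273572299/30000 seconds

Running time = 273299 ÷ (30000/1001) = 273299 × 1001/30000 = 273572299/30000 s.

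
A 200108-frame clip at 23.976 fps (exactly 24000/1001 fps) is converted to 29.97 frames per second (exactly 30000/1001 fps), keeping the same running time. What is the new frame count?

250135 frames

Target frames = source frames × (target rate / source rate) = 200108 × (30000/1001)/(24000/1001) = 200108 × 5/4 = 250135.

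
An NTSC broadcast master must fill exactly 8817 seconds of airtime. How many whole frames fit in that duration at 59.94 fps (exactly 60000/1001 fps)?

528491 frames

Frames = 8817 × 60000/1001 = 529020000/1001 ≈ 528491.5085.
Complete frames: 528491.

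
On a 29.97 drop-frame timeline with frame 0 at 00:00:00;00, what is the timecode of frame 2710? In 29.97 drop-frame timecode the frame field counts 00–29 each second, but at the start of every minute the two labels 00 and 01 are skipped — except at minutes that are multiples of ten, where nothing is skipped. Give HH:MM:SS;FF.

Ten DF minutes hold 17982 frames, so frame 2710 lies in block 0 (frames 0–17981) with 2710 frames into that block.
The block's first minute is 1800 frames and the rest 1798 each; 2710 frames reaches minute 1, so 0 × 18 + 1 × 2 = 2 labels have been skipped so far.
Adding those back, label number 2710 + 2 = 2712 at 30 labels/s is 90 s + 12 f = 0 h 1 min 30 s frame 12, i.e. 00:01:30;12.

00:01:30;12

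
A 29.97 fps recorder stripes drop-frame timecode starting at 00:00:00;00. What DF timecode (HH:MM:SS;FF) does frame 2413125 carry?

22:21:57;29

Each 10-minute DF block holds 10 × 60 × 30 − 9 × 2 = 17982 frames. 2413125 ÷ 17982 → 134 full blocks, remainder 3537.
Within the partial block the first minute is 1800 frames and each further minute 1798, so 1 further minute boundary passed. Total skipped labels = 18 × 134 + 2 × 1 = 2414.
Non-drop label index = 2413125 + 2414 = 2415539; at 30 labels/s that is 22:21:57:29, i.e. DF 22:21:57;29.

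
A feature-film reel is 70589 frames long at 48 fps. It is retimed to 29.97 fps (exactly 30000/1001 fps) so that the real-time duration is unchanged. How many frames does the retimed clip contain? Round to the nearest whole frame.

Frames at target rate = 70589 × (30000/1001) / (48) = 44118125/1001 ≈ 44074.051.
Nearest whole frame: 44074.

44074 frames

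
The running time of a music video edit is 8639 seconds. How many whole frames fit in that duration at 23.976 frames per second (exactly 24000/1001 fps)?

Frames = 8639 × 24000/1001 = 207336000/1001 ≈ 207128.8711.
Complete frames: 207128.

207128 frames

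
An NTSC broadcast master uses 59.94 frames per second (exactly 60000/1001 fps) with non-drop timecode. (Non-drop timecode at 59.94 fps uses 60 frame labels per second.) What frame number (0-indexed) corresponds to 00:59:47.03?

215223

Total seconds to the label: (0 × 3600 + 59 × 60 + 47) = 3587.
Frame index = 3587 × 60 + 3 = 215223.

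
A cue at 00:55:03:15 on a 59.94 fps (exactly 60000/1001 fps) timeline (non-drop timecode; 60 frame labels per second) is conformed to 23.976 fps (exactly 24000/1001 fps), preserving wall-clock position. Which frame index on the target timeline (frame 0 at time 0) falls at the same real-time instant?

frame 79278

Source frame index: (0×3600 + 55×60 + 3) × 60 + 15 = 198195.
Real time: 198195 / (60000/1001) = 13226213/4000 s.
Target frame: (13226213/4000) × (24000/1001) = 79278.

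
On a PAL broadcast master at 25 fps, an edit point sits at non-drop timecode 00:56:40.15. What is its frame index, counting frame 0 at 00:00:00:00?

Total seconds to the label: (0 × 3600 + 56 × 60 + 40) = 3400.
Frame index = 3400 × 25 + 15 = 85015.

frame 85015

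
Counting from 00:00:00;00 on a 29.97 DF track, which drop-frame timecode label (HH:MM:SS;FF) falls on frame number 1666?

00:00:55;16

Ten DF minutes hold 17982 frames, so frame 1666 lies in block 0 (frames 0–17981) with 1666 frames into that block.
The block's first minute is 1800 frames and the rest 1798 each; 1666 frames reaches minute 0, so 0 × 18 + 0 × 2 = 0 labels have been skipped so far.
Adding those back, label number 1666 + 0 = 1666 at 30 labels/s is 55 s + 16 f = 0 h 0 min 55 s frame 16, i.e. 00:00:55;16.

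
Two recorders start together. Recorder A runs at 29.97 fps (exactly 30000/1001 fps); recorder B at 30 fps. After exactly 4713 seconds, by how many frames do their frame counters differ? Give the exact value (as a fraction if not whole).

A emits 30000/1001 × 4713 = 141390000/1001 frames; B emits 30 × 4713 = 141390.
Difference = 141390/1001 frames (≈ 141.2488); B is ahead of A.

141390/1001 frames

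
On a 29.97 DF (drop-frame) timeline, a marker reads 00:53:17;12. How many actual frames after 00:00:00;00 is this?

95826

Complete 10-minute blocks: 5, each 17982 frames → 89910.
Remaining 3 whole minutes in the current block: 1800 + 2 × 1798 = 5396 frames.
Within the current minute: 17 × 30 + 12 − 2 = 520 (labels ;00/;01 skipped at this minute). Total = 89910 + 5396 + 520 = 95826.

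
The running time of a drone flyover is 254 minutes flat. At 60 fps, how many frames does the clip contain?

254 min = 15240 s.
Frames = 15240 × 60 = 914400.

914400 frames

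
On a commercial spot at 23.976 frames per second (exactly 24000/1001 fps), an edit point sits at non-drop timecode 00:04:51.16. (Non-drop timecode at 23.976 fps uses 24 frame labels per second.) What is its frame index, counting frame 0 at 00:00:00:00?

7000

Total seconds to the label: (0 × 3600 + 4 × 60 + 51) = 291.
Frame index = 291 × 24 + 16 = 7000.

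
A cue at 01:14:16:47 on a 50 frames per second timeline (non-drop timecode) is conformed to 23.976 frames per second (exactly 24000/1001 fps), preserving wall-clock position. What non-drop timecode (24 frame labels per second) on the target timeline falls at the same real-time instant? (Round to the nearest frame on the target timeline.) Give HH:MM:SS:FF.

01:14:12:12

Source frame index: (1×3600 + 14×60 + 16) × 50 + 47 = 222847.
Real time: 222847 / (50) = 222847/50 s.
Target frame: (222847/50) × (24000/1001) = 106966560/1001 ≈ 106859.700 → 106860.
At 24 labels/s: frame 106860 → 01:14:12:12.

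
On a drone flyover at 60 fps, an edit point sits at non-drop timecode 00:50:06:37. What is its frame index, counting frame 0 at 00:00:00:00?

frame 180397

Total seconds to the label: (0 × 3600 + 50 × 60 + 6) = 3006.
Frame index = 3006 × 60 + 37 = 180397.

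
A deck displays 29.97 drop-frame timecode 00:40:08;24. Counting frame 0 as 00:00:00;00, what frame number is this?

As if non-drop at 30 labels/s: (0 × 3600 + 40 × 60 + 8) × 30 + 24 = 72264.
Minute boundaries passed: 40; those not divisible by 10: 40 − 4 = 36; dropped labels = 2 × 36 = 72.
Actual frame index = 72264 − 72 = 72192.

72192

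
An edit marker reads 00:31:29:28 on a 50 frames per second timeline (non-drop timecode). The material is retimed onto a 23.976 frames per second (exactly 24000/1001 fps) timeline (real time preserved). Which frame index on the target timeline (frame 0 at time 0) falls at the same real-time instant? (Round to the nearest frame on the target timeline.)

Source frame index: (0×3600 + 31×60 + 29) × 50 + 28 = 94478.
Real time: 94478 / (50) = 47239/25 s.
Target frame: (47239/25) × (24000/1001) = 45349440/1001 ≈ 45304.136 → 45304.

frame 45304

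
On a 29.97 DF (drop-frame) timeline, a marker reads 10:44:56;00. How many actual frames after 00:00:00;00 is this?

1159720

Complete 10-minute blocks: 64, each 17982 frames → 1150848.
Remaining 4 whole minutes in the current block: 1800 + 3 × 1798 = 7194 frames.
Within the current minute: 56 × 30 + 0 − 2 = 1678 (labels ;00/;01 skipped at this minute). Total = 1150848 + 7194 + 1678 = 1159720.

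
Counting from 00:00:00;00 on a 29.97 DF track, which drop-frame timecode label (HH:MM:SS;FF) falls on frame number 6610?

Each 10-minute DF block holds 10 × 60 × 30 − 9 × 2 = 17982 frames. 6610 ÷ 17982 → 0 full blocks, remainder 6610.
Within the partial block the first minute is 1800 frames and each further minute 1798, so 3 further minute boundaries passed. Total skipped labels = 18 × 0 + 2 × 3 = 6.
Non-drop label index = 6610 + 6 = 6616; at 30 labels/s that is 00:03:40:16, i.e. DF 00:03:40;16.

00:03:40;16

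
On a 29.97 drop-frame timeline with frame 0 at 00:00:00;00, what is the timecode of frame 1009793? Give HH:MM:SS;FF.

Each 10-minute DF block holds 10 × 60 × 30 − 9 × 2 = 17982 frames. 1009793 ÷ 17982 → 56 full blocks, remainder 2801.
Within the partial block the first minute is 1800 frames and each further minute 1798, so 1 further minute boundary passed. Total skipped labels = 18 × 56 + 2 × 1 = 1010.
Non-drop label index = 1009793 + 1010 = 1010803; at 30 labels/s that is 09:21:33:13, i.e. DF 09:21:33;13.

09:21:33;13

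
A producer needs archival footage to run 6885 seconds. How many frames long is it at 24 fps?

165240 frames

Frames = 6885 × 24 = 165240.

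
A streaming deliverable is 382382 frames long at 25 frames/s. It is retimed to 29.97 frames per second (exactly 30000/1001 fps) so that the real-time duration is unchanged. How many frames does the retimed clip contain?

Target frames = source frames × (target rate / source rate) = 382382 × (30000/1001)/(25) = 382382 × 1200/1001 = 458400.

458400 frames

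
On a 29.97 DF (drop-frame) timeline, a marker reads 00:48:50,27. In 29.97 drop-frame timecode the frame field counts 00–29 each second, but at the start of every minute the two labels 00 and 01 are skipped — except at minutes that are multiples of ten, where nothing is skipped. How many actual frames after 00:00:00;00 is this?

As if non-drop at 30 labels/s: (0 × 3600 + 48 × 60 + 50) × 30 + 27 = 87927.
Minute boundaries passed: 48; those not divisible by 10: 48 − 4 = 44; dropped labels = 2 × 44 = 88.
Actual frame index = 87927 − 88 = 87839.

87839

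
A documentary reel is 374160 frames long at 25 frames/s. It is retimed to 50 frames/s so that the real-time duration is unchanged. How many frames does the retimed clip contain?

748320 frames

Target frames = source frames × (target rate / source rate) = 374160 × (50)/(25) = 374160 × 2 = 748320.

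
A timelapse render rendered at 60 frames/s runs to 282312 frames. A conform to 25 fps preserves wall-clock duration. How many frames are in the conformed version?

Target frames = source frames × (target rate / source rate) = 282312 × (25)/(60) = 282312 × 5/12 = 117630.

117630 frames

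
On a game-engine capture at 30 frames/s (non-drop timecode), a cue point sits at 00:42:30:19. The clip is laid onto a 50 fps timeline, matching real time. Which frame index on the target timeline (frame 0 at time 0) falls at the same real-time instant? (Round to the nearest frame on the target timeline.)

Source frame index: (0×3600 + 42×60 + 30) × 30 + 19 = 76519.
Real time: 76519 / (30) = 76519/30 s.
Target frame: (76519/30) × (50) = 382595/3 ≈ 127531.667 → 127532.

frame 127532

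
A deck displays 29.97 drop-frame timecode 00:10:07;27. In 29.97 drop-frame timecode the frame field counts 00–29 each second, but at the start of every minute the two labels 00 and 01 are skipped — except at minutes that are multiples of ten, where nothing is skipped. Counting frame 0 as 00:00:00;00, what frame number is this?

As if non-drop at 30 labels/s: (0 × 3600 + 10 × 60 + 7) × 30 + 27 = 18237.
Minute boundaries passed: 10; those not divisible by 10: 10 − 1 = 9; dropped labels = 2 × 9 = 18.
Actual frame index = 18237 − 18 = 18219.

18219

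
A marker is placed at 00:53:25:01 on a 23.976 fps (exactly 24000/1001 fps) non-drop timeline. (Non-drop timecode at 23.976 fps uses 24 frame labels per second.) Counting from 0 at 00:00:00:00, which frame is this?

frame 76921

Total seconds to the label: (0 × 3600 + 53 × 60 + 25) = 3205.
Frame index = 3205 × 24 + 1 = 76921.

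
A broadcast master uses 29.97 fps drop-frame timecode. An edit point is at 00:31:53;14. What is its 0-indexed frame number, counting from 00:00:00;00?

As if non-drop at 30 labels/s: (0 × 3600 + 31 × 60 + 53) × 30 + 14 = 57404.
Minute boundaries passed: 31; those not divisible by 10: 31 − 3 = 28; dropped labels = 2 × 28 = 56.
Actual frame index = 57404 − 56 = 57348.

57348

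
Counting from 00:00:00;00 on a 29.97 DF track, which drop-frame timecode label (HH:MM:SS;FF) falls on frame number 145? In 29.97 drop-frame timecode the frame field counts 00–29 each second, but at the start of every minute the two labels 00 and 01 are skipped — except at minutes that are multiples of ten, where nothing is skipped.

Ten DF minutes hold 17982 frames, so frame 145 lies in block 0 (frames 0–17981) with 145 frames into that block.
The block's first minute is 1800 frames and the rest 1798 each; 145 frames reaches minute 0, so 0 × 18 + 0 × 2 = 0 labels have been skipped so far.
Adding those back, label number 145 + 0 = 145 at 30 labels/s is 4 s + 25 f = 0 h 0 min 4 s frame 25, i.e. 00:00:04;25.

00:00:04;25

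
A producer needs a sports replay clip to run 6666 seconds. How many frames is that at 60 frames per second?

Frames = 6666 × 60 = 399960.

399960 frames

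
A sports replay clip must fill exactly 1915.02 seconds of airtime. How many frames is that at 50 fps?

95751 frames

Frames = 1915.02 × 50 = 95751.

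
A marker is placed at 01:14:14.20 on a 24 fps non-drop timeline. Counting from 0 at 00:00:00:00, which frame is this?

106916

Total seconds to the label: (1 × 3600 + 14 × 60 + 14) = 4454.
Frame index = 4454 × 24 + 20 = 106916.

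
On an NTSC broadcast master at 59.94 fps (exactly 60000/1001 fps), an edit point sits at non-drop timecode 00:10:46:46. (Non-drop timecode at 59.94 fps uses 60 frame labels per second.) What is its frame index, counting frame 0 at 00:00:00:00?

38806

Total seconds to the label: (0 × 3600 + 10 × 60 + 46) = 646.
Frame index = 646 × 60 + 46 = 38806.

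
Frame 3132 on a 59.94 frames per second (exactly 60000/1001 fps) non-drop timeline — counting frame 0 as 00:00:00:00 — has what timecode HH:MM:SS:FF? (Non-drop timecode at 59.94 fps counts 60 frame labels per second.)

00:00:52:12

3132 ÷ 60 = 52 full seconds, remainder 12 frames.
52 s = 0 h 0 min 52 s.
Timecode: 00:00:52:12.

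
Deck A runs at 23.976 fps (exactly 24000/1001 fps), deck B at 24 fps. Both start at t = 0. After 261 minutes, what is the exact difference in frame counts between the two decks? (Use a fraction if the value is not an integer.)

261 min = 15660 s.
A emits 24000/1001 × 15660 = 375840000/1001 frames; B emits 24 × 15660 = 375840.
Difference = 375840/1001 frames (≈ 375.4645); B is ahead of A.

375840/1001 frames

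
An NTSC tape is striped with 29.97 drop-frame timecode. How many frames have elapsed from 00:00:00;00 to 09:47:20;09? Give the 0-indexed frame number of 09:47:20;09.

As if non-drop at 30 labels/s: (9 × 3600 + 47 × 60 + 20) × 30 + 9 = 1057209.
Minute boundaries passed: 587; those not divisible by 10: 587 − 58 = 529; dropped labels = 2 × 529 = 1058.
Actual frame index = 1057209 − 1058 = 1056151.

1056151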